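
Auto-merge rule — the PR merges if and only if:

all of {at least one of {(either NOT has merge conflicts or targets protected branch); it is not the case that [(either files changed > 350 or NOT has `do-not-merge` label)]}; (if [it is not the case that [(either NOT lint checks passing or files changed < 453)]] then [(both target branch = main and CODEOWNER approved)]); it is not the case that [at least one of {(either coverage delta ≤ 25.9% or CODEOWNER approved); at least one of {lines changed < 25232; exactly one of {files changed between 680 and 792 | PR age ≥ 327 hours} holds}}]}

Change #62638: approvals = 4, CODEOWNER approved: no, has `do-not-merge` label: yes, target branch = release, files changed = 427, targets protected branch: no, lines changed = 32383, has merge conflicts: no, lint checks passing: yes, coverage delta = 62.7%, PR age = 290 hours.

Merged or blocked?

Atomic conditions:
  NOT has merge conflicts: no → true
  targets protected branch: no → false
  files changed > 350: 427 > 350 is true
  NOT has `do-not-merge` label: yes → false
  NOT lint checks passing: yes → false
  files changed < 453: 427 < 453 is true
  target branch = main: release == main is false
  CODEOWNER approved: no → false
  coverage delta ≤ 25.9%: 62.7 ≤ 25.9 is false
  lines changed < 25232: 32383 < 25232 is false
  files changed between 680 and 792: 427 in [680, 792] is false
  PR age ≥ 327 hours: 290 ≥ 327 is false
Combine:
[1.1] true OR false = true
[1.2.1] true OR false = true
[1.2] NOT true = false
[1] true OR false = true
[2.1.1] false OR true = true
[2.1] NOT true = false
[2.2] false AND false = false
[2] false → false (antecedent false ⇒ implication holds) = true
[3.1.1] false OR false = false
[3.1.2.2] exactly-one(false, false) = false
[3.1.2] false OR false = false
[3.1] false OR false = false
[3] NOT false = true
[root] true AND true AND true = true
Overall: true → merged

Merged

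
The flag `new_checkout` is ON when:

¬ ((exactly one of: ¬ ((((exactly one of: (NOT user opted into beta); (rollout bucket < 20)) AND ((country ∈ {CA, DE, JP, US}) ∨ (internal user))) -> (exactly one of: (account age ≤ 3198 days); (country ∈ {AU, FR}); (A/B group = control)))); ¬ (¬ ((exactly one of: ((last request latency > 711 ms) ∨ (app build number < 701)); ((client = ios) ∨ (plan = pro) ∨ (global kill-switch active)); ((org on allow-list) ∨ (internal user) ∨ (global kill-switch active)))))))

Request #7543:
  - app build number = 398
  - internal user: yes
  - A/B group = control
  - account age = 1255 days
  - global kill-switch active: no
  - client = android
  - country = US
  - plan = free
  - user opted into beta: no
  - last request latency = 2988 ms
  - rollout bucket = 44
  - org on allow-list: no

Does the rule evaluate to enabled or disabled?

Atomic conditions:
  NOT user opted into beta: no → true
  rollout bucket < 20: 44 < 20 is false
  country ∈ {CA, DE, JP, US}: US is in the set → true
  internal user: yes → true
  account age ≤ 3198 days: 1255 ≤ 3198 is true
  country ∈ {AU, FR}: US is not in the set → false
  A/B group = control: control == control is true
  last request latency > 711 ms: 2988 > 711 is true
  app build number < 701: 398 < 701 is true
  client = ios: android == ios is false
  plan = pro: free == pro is false
  global kill-switch active: no → false
  org on allow-list: no → false
Combine:
[1.1.1.1.1] exactly-one(true, false) = true
[1.1.1.1.2] true OR true = true
[1.1.1.1] true AND true = true
[1.1.1.2] exactly-one(true, false, true) = false
[1.1.1] true → false = false
[1.1] NOT false = true
[1.2.1.1.1] true OR true = true
[1.2.1.1.2] false OR false OR false = false
[1.2.1.1.3] false OR true OR false = true
[1.2.1.1] exactly-one(true, false, true) = false
[1.2.1] NOT false = true
[1.2] NOT true = false
[1] exactly-one(true, false) = true
[root] NOT true = false
Overall: false → disabled

Disabled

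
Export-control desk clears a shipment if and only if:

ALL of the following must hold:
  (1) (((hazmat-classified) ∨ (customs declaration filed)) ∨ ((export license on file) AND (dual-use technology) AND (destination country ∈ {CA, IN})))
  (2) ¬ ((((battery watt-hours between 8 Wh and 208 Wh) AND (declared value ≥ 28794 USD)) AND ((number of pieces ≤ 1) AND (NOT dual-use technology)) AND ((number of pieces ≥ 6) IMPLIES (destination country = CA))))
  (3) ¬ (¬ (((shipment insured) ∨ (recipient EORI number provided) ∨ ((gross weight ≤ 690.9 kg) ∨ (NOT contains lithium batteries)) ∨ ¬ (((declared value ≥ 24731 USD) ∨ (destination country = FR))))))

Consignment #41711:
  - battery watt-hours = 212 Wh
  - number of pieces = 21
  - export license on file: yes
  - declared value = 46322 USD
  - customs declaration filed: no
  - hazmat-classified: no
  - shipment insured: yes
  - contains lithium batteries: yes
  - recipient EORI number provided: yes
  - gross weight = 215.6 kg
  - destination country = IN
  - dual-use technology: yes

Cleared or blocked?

Atomic conditions:
  hazmat-classified: no → false
  customs declaration filed: no → false
  export license on file: yes → true
  dual-use technology: yes → true
  destination country ∈ {CA, IN}: IN is in the set → true
  battery watt-hours between 8 Wh and 208 Wh: 212 in [8, 208] is false
  declared value ≥ 28794 USD: 46322 ≥ 28794 is true
  number of pieces ≤ 1: 21 ≤ 1 is false
  NOT dual-use technology: yes → false
  number of pieces ≥ 6: 21 ≥ 6 is true
  destination country = CA: IN == CA is false
  shipment insured: yes → true
  recipient EORI number provided: yes → true
  gross weight ≤ 690.9 kg: 215.6 ≤ 690.9 is true
  NOT contains lithium batteries: yes → false
  declared value ≥ 24731 USD: 46322 ≥ 24731 is true
  destination country = FR: IN == FR is false
Combine:
[1.1] false OR false = false
[1.2] true AND true AND true = true
[1] false OR true = true
[2.1.1] false AND true = false
[2.1.2] false AND false = false
[2.1.3] true → false = false
[2.1] false AND false AND false = false
[2] NOT false = true
[3.1.1.3] true OR false = true
[3.1.1.4.1] true OR false = true
[3.1.1.4] NOT true = false
[3.1.1] true OR true OR true OR false = true
[3.1] NOT true = false
[3] NOT false = true
[root] true AND true AND true = true
Overall: true → cleared

Cleared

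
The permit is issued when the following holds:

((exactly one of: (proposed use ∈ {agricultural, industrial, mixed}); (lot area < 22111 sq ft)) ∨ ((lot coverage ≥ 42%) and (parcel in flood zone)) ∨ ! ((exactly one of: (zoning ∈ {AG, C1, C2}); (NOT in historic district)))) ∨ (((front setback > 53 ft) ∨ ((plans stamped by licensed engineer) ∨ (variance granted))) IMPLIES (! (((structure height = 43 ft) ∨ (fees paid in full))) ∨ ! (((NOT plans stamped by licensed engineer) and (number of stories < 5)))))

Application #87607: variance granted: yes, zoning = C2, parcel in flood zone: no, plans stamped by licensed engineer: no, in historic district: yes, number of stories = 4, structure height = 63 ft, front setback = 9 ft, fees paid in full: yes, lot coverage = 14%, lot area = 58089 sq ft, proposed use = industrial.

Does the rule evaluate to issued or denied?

Atomic conditions:
  proposed use ∈ {agricultural, industrial, mixed}: industrial is in the set → true
  lot area < 22111 sq ft: 58089 < 22111 is false
  lot coverage ≥ 42%: 14 ≥ 42 is false
  parcel in flood zone: no → false
  zoning ∈ {AG, C1, C2}: C2 is in the set → true
  NOT in historic district: yes → false
  front setback > 53 ft: 9 > 53 is false
  plans stamped by licensed engineer: no → false
  variance granted: yes → true
  structure height = 43 ft: 63 == 43 is false
  fees paid in full: yes → true
  NOT plans stamped by licensed engineer: no → true
  number of stories < 5: 4 < 5 is true
Combine:
[1.1] exactly-one(true, false) = true
[1.2] false AND false = false
[1.3.1] exactly-one(true, false) = true
[1.3] NOT true = false
[1] true OR false OR false = true
[2.1.2] false OR true = true
[2.1] false OR true = true
[2.2.1.1] false OR true = true
[2.2.1] NOT true = false
[2.2.2.1] true AND true = true
[2.2.2] NOT true = false
[2.2] false OR false = false
[2] true → false = false
[root] true OR false = true
Overall: true → issued

Issued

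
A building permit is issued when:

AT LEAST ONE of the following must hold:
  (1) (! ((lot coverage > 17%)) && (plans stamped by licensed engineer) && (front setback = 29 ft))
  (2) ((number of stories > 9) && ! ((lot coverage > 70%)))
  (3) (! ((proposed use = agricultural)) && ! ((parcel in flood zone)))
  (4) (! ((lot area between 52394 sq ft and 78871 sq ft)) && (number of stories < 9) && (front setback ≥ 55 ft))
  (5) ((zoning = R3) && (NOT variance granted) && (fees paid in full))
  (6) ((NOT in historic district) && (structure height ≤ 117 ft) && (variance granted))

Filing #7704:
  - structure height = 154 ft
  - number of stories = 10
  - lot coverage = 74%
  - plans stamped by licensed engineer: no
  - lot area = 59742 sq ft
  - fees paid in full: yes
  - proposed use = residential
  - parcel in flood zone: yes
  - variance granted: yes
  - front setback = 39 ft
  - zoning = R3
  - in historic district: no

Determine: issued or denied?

Atomic conditions:
  lot coverage > 17%: 74 > 17 is true
  plans stamped by licensed engineer: no → false
  front setback = 29 ft: 39 == 29 is false
  number of stories > 9: 10 > 9 is true
  lot coverage > 70%: 74 > 70 is true
  proposed use = agricultural: residential == agricultural is false
  parcel in flood zone: yes → true
  lot area between 52394 sq ft and 78871 sq ft: 59742 in [52394, 78871] is true
  number of stories < 9: 10 < 9 is false
  front setback ≥ 55 ft: 39 ≥ 55 is false
  zoning = R3: R3 == R3 is true
  NOT variance granted: yes → false
  fees paid in full: yes → true
  NOT in historic district: no → true
  structure height ≤ 117 ft: 154 ≤ 117 is false
  variance granted: yes → true
Combine:
[1.1] NOT true = false
[1] false AND false AND false = false
[2.2] NOT true = false
[2] true AND false = false
[3.1] NOT false = true
[3.2] NOT true = false
[3] true AND false = false
[4.1] NOT true = false
[4] false AND false AND false = false
[5] true AND false AND true = false
[6] true AND false AND true = false
[root] false OR false OR false OR false OR false OR false = false
Overall: false → denied

Denied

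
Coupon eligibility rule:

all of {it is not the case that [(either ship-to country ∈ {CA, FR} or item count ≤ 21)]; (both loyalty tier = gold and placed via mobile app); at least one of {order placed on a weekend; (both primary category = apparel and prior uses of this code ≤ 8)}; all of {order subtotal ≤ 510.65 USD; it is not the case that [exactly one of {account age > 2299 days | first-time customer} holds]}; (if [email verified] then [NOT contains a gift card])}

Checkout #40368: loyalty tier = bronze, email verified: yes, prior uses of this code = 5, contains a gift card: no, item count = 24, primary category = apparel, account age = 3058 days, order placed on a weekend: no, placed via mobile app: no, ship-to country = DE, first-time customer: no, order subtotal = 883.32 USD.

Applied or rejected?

Atomic conditions:
  ship-to country ∈ {CA, FR}: DE is not in the set → false
  item count ≤ 21: 24 ≤ 21 is false
  loyalty tier = gold: bronze == gold is false
  placed via mobile app: no → false
  order placed on a weekend: no → false
  primary category = apparel: apparel == apparel is true
  prior uses of this code ≤ 8: 5 ≤ 8 is true
  order subtotal ≤ 510.65 USD: 883.32 ≤ 510.65 is false
  account age > 2299 days: 3058 > 2299 is true
  first-time customer: no → false
  email verified: yes → true
  NOT contains a gift card: no → true
Combine:
[1.1] false OR false = false
[1] NOT false = true
[2] false AND false = false
[3.2] true AND true = true
[3] false OR true = true
[4.2.1] exactly-one(true, false) = true
[4.2] NOT true = false
[4] false AND false = false
[5] true → true = true
[root] true AND false AND true AND false AND true = false
Overall: false → rejected

Rejected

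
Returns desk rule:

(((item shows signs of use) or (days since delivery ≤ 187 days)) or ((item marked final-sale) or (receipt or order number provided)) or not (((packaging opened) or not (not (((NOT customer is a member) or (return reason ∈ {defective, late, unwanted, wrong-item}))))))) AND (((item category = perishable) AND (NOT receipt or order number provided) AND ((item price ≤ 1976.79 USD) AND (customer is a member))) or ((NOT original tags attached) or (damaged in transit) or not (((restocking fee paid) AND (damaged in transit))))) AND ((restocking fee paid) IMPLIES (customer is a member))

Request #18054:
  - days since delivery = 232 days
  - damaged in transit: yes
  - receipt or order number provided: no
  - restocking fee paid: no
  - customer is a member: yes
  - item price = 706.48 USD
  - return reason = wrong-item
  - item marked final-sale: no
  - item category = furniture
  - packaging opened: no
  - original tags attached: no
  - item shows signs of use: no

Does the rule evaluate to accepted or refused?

Refused

Atomic conditions:
  item shows signs of use: no → false
  days since delivery ≤ 187 days: 232 ≤ 187 is false
  item marked final-sale: no → false
  receipt or order number provided: no → false
  packaging opened: no → false
  NOT customer is a member: yes → false
  return reason ∈ {defective, late, unwanted, wrong-item}: wrong-item is in the set → true
  item category = perishable: furniture == perishable is false
  NOT receipt or order number provided: no → true
  item price ≤ 1976.79 USD: 706.48 ≤ 1976.79 is true
  customer is a member: yes → true
  NOT original tags attached: no → true
  damaged in transit: yes → true
  restocking fee paid: no → false
Combine:
[1.1] false OR false = false
[1.2] false OR false = false
[1.3.1.2.1.1] false OR true = true
[1.3.1.2.1] NOT true = false
[1.3.1.2] NOT false = true
[1.3.1] false OR true = true
[1.3] NOT true = false
[1] false OR false OR false = false
[2.1.3] true AND true = true
[2.1] false AND true AND true = false
[2.2.3.1] false AND true = false
[2.2.3] NOT false = true
[2.2] true OR true OR true = true
[2] false OR true = true
[3] false → true (antecedent false ⇒ implication holds) = true
[root] false AND true AND true = false
Overall: false → refused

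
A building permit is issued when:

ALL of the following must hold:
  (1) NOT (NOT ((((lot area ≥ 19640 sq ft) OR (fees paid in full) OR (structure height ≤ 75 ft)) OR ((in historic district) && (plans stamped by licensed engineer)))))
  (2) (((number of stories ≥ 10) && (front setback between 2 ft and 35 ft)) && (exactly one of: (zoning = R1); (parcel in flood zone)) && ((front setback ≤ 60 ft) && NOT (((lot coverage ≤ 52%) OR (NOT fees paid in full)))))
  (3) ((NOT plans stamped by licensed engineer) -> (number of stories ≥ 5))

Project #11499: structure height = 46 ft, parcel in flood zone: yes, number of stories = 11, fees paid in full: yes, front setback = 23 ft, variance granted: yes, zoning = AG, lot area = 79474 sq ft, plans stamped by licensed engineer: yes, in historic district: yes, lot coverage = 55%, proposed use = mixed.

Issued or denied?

Atomic conditions:
  lot area ≥ 19640 sq ft: 79474 ≥ 19640 is true
  fees paid in full: yes → true
  structure height ≤ 75 ft: 46 ≤ 75 is true
  in historic district: yes → true
  plans stamped by licensed engineer: yes → true
  number of stories ≥ 10: 11 ≥ 10 is true
  front setback between 2 ft and 35 ft: 23 in [2, 35] is true
  zoning = R1: AG == R1 is false
  parcel in flood zone: yes → true
  front setback ≤ 60 ft: 23 ≤ 60 is true
  lot coverage ≤ 52%: 55 ≤ 52 is false
  NOT fees paid in full: yes → false
  NOT plans stamped by licensed engineer: yes → false
  number of stories ≥ 5: 11 ≥ 5 is true
Combine:
[1.1.1.1] true OR true OR true = true
[1.1.1.2] true AND true = true
[1.1.1] true OR true = true
[1.1] NOT true = false
[1] NOT false = true
[2.1] true AND true = true
[2.2] exactly-one(false, true) = true
[2.3.2.1] false OR false = false
[2.3.2] NOT false = true
[2.3] true AND true = true
[2] true AND true AND true = true
[3] false → true (antecedent false ⇒ implication holds) = true
[root] true AND true AND true = true
Overall: true → issued

Issued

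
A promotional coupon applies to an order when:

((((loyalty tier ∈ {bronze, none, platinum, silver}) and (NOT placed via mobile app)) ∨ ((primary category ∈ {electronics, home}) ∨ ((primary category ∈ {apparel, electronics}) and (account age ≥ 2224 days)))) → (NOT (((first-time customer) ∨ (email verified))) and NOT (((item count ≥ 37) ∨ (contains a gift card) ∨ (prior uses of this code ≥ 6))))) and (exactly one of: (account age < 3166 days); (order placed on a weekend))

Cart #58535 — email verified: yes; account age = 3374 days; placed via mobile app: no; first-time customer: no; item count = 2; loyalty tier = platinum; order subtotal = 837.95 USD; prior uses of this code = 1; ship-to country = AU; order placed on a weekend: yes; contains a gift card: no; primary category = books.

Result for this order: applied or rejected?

Atomic conditions:
  loyalty tier ∈ {bronze, none, platinum, silver}: platinum is in the set → true
  NOT placed via mobile app: no → true
  primary category ∈ {electronics, home}: books is not in the set → false
  primary category ∈ {apparel, electronics}: books is not in the set → false
  account age ≥ 2224 days: 3374 ≥ 2224 is true
  first-time customer: no → false
  email verified: yes → true
  item count ≥ 37: 2 ≥ 37 is false
  contains a gift card: no → false
  prior uses of this code ≥ 6: 1 ≥ 6 is false
  account age < 3166 days: 3374 < 3166 is false
  order placed on a weekend: yes → true
Combine:
[1.1.1] true AND true = true
[1.1.2.2] false AND true = false
[1.1.2] false OR false = false
[1.1] true OR false = true
[1.2.1.1] false OR true = true
[1.2.1] NOT true = false
[1.2.2.1] false OR false OR false = false
[1.2.2] NOT false = true
[1.2] false AND true = false
[1] true → false = false
[2] exactly-one(false, true) = true
[root] false AND true = false
Overall: false → rejected

Rejected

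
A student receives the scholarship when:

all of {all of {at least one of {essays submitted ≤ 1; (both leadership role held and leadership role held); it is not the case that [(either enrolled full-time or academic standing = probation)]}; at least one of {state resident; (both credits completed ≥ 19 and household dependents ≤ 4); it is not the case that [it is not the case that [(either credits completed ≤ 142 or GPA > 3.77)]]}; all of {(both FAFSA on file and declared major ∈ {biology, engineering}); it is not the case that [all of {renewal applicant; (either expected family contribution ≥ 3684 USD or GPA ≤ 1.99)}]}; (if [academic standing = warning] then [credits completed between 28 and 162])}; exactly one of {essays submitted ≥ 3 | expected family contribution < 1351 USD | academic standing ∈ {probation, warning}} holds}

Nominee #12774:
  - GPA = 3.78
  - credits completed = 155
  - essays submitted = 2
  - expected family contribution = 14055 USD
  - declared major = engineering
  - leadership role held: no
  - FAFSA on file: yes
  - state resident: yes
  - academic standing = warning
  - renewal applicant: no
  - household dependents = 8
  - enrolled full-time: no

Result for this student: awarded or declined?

Awarded

Atomic conditions:
  essays submitted ≤ 1: 2 ≤ 1 is false
  leadership role held: no → false
  enrolled full-time: no → false
  academic standing = probation: warning == probation is false
  state resident: yes → true
  credits completed ≥ 19: 155 ≥ 19 is true
  household dependents ≤ 4: 8 ≤ 4 is false
  credits completed ≤ 142: 155 ≤ 142 is false
  GPA > 3.77: 3.78 > 3.77 is true
  FAFSA on file: yes → true
  declared major ∈ {biology, engineering}: engineering is in the set → true
  renewal applicant: no → false
  expected family contribution ≥ 3684 USD: 14055 ≥ 3684 is true
  GPA ≤ 1.99: 3.78 ≤ 1.99 is false
  academic standing = warning: warning == warning is true
  credits completed between 28 and 162: 155 in [28, 162] is true
  essays submitted ≥ 3: 2 ≥ 3 is false
  expected family contribution < 1351 USD: 14055 < 1351 is false
  academic standing ∈ {probation, warning}: warning is in the set → true
Combine:
[1.1.2] false AND false = false
[1.1.3.1] false OR false = false
[1.1.3] NOT false = true
[1.1] false OR false OR true = true
[1.2.2] true AND false = false
[1.2.3.1.1] false OR true = true
[1.2.3.1] NOT true = false
[1.2.3] NOT false = true
[1.2] true OR false OR true = true
[1.3.1] true AND true = true
[1.3.2.1.2] true OR false = true
[1.3.2.1] false AND true = false
[1.3.2] NOT false = true
[1.3] true AND true = true
[1.4] true → true = true
[1] true AND true AND true AND true = true
[2] exactly-one(false, false, true) = true
[root] true AND true = true
Overall: true → awarded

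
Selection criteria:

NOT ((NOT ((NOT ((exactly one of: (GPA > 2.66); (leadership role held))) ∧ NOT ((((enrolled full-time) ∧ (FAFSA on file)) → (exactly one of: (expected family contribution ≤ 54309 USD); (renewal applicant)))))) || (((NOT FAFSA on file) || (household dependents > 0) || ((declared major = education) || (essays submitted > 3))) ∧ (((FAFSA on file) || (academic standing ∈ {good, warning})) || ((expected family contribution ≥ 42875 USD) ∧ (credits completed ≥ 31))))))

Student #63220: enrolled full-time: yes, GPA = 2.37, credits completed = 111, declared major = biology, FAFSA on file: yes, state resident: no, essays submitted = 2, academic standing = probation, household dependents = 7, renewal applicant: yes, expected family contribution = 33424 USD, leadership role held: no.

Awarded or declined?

Atomic conditions:
  GPA > 2.66: 2.37 > 2.66 is false
  leadership role held: no → false
  enrolled full-time: yes → true
  FAFSA on file: yes → true
  expected family contribution ≤ 54309 USD: 33424 ≤ 54309 is true
  renewal applicant: yes → true
  NOT FAFSA on file: yes → false
  household dependents > 0: 7 > 0 is true
  declared major = education: biology == education is false
  essays submitted > 3: 2 > 3 is false
  academic standing ∈ {good, warning}: probation is not in the set → false
  expected family contribution ≥ 42875 USD: 33424 ≥ 42875 is false
  credits completed ≥ 31: 111 ≥ 31 is true
Combine:
[1.1.1.1.1] exactly-one(false, false) = false
[1.1.1.1] NOT false = true
[1.1.1.2.1.1] true AND true = true
[1.1.1.2.1.2] exactly-one(true, true) = false
[1.1.1.2.1] true → false = false
[1.1.1.2] NOT false = true
[1.1.1] true AND true = true
[1.1] NOT true = false
[1.2.1.3] false OR false = false
[1.2.1] false OR true OR false = true
[1.2.2.1] true OR false = true
[1.2.2.2] false AND true = false
[1.2.2] true OR false = true
[1.2] true AND true = true
[1] false OR true = true
[root] NOT true = false
Overall: false → declined

Declined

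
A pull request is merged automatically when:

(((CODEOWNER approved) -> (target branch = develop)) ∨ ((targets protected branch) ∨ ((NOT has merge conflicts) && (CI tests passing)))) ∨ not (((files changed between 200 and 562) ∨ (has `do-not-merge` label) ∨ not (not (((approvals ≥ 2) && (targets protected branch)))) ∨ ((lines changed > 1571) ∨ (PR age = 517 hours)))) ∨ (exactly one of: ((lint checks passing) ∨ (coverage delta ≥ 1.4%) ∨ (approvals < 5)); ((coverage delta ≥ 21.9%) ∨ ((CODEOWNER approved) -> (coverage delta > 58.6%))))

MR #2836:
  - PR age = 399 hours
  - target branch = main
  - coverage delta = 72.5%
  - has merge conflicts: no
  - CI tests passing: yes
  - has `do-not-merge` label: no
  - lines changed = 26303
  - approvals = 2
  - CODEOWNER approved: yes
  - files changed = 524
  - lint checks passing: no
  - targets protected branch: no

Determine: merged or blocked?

Merged

Atomic conditions:
  CODEOWNER approved: yes → true
  target branch = develop: main == develop is false
  targets protected branch: no → false
  NOT has merge conflicts: no → true
  CI tests passing: yes → true
  files changed between 200 and 562: 524 in [200, 562] is true
  has `do-not-merge` label: no → false
  approvals ≥ 2: 2 ≥ 2 is true
  lines changed > 1571: 26303 > 1571 is true
  PR age = 517 hours: 399 == 517 is false
  lint checks passing: no → false
  coverage delta ≥ 1.4%: 72.5 ≥ 1.4 is true
  approvals < 5: 2 < 5 is true
  coverage delta ≥ 21.9%: 72.5 ≥ 21.9 is true
  coverage delta > 58.6%: 72.5 > 58.6 is true
Combine:
[1.1] true → false = false
[1.2.2] true AND true = true
[1.2] false OR true = true
[1] false OR true = true
[2.1.3.1.1] true AND false = false
[2.1.3.1] NOT false = true
[2.1.3] NOT true = false
[2.1.4] true OR false = true
[2.1] true OR false OR false OR true = true
[2] NOT true = false
[3.1] false OR true OR true = true
[3.2.2] true → true = true
[3.2] true OR true = true
[3] exactly-one(true, true) = false
[root] true OR false OR false = true
Overall: true → merged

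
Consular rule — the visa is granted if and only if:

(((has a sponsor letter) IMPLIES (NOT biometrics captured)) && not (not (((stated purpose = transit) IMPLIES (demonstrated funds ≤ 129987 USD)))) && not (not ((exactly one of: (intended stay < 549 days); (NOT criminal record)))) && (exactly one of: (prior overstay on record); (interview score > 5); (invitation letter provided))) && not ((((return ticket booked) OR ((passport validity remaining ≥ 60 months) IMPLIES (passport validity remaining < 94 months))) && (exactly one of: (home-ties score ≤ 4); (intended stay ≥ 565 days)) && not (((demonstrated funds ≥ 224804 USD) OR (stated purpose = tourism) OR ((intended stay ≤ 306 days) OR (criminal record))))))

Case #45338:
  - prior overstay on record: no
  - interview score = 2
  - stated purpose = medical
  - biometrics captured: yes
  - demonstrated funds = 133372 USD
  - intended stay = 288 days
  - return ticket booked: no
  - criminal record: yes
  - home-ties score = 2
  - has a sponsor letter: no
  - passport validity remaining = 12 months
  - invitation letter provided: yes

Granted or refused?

Granted

Atomic conditions:
  has a sponsor letter: no → false
  NOT biometrics captured: yes → false
  stated purpose = transit: medical == transit is false
  demonstrated funds ≤ 129987 USD: 133372 ≤ 129987 is false
  intended stay < 549 days: 288 < 549 is true
  NOT criminal record: yes → false
  prior overstay on record: no → false
  interview score > 5: 2 > 5 is false
  invitation letter provided: yes → true
  return ticket booked: no → false
  passport validity remaining ≥ 60 months: 12 ≥ 60 is false
  passport validity remaining < 94 months: 12 < 94 is true
  home-ties score ≤ 4: 2 ≤ 4 is true
  intended stay ≥ 565 days: 288 ≥ 565 is false
  demonstrated funds ≥ 224804 USD: 133372 ≥ 224804 is false
  stated purpose = tourism: medical == tourism is false
  intended stay ≤ 306 days: 288 ≤ 306 is true
  criminal record: yes → true
Combine:
[1.1] false → false (antecedent false ⇒ implication holds) = true
[1.2.1.1] false → false (antecedent false ⇒ implication holds) = true
[1.2.1] NOT true = false
[1.2] NOT false = true
[1.3.1.1] exactly-one(true, false) = true
[1.3.1] NOT true = false
[1.3] NOT false = true
[1.4] exactly-one(false, false, true) = true
[1] true AND true AND true AND true = true
[2.1.1.2] false → true (antecedent false ⇒ implication holds) = true
[2.1.1] false OR true = true
[2.1.2] exactly-one(true, false) = true
[2.1.3.1.3] true OR true = true
[2.1.3.1] false OR false OR true = true
[2.1.3] NOT true = false
[2.1] true AND true AND false = false
[2] NOT false = true
[root] true AND true = true
Overall: true → granted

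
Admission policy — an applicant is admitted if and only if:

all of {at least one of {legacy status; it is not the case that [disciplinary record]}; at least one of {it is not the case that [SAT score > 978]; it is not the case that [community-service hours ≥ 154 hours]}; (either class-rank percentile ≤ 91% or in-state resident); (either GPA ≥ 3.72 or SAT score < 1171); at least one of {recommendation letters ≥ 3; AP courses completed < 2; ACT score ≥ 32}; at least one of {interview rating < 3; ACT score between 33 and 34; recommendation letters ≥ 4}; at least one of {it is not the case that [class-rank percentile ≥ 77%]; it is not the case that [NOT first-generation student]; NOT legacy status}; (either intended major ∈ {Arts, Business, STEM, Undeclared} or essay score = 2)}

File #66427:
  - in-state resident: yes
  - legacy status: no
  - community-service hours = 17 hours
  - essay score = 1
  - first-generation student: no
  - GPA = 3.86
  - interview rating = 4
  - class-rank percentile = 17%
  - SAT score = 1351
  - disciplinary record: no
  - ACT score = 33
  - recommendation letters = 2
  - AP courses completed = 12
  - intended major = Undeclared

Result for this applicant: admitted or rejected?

Admitted

Atomic conditions:
  legacy status: no → false
  disciplinary record: no → false
  SAT score > 978: 1351 > 978 is true
  community-service hours ≥ 154 hours: 17 ≥ 154 is false
  class-rank percentile ≤ 91%: 17 ≤ 91 is true
  in-state resident: yes → true
  GPA ≥ 3.72: 3.86 ≥ 3.72 is true
  SAT score < 1171: 1351 < 1171 is false
  recommendation letters ≥ 3: 2 ≥ 3 is false
  AP courses completed < 2: 12 < 2 is false
  ACT score ≥ 32: 33 ≥ 32 is true
  interview rating < 3: 4 < 3 is false
  ACT score between 33 and 34: 33 in [33, 34] is true
  recommendation letters ≥ 4: 2 ≥ 4 is false
  class-rank percentile ≥ 77%: 17 ≥ 77 is false
  NOT first-generation student: no → true
  NOT legacy status: no → true
  intended major ∈ {Arts, Business, STEM, Undeclared}: Undeclared is in the set → true
  essay score = 2: 1 == 2 is false
Combine:
[1.2] NOT false = true
[1] false OR true = true
[2.1] NOT true = false
[2.2] NOT false = true
[2] false OR true = true
[3] true OR true = true
[4] true OR false = true
[5] false OR false OR true = true
[6] false OR true OR false = true
[7.1] NOT false = true
[7.2] NOT true = false
[7] true OR false OR true = true
[8] true OR false = true
[root] true AND true AND true AND true AND true AND true AND true AND true = true
Overall: true → admitted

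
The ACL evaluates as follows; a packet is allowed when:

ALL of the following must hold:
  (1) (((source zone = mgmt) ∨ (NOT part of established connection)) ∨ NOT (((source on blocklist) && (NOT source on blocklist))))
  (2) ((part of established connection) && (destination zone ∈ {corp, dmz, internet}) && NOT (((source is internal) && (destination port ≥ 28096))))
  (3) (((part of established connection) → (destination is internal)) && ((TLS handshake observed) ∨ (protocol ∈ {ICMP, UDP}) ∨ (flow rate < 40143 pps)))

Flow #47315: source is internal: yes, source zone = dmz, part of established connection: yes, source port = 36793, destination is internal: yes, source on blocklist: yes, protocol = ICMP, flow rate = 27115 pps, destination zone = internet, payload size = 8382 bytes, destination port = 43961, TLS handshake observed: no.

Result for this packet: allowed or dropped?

Atomic conditions:
  source zone = mgmt: dmz == mgmt is false
  NOT part of established connection: yes → false
  source on blocklist: yes → true
  NOT source on blocklist: yes → false
  part of established connection: yes → true
  destination zone ∈ {corp, dmz, internet}: internet is in the set → true
  source is internal: yes → true
  destination port ≥ 28096: 43961 ≥ 28096 is true
  destination is internal: yes → true
  TLS handshake observed: no → false
  protocol ∈ {ICMP, UDP}: ICMP is in the set → true
  flow rate < 40143 pps: 27115 < 40143 is true
Combine:
[1.1] false OR false = false
[1.2.1] true AND false = false
[1.2] NOT false = true
[1] false OR true = true
[2.3.1] true AND true = true
[2.3] NOT true = false
[2] true AND true AND false = false
[3.1] true → true = true
[3.2] false OR true OR true = true
[3] true AND true = true
[root] true AND false AND true = false
Overall: false → dropped

Dropped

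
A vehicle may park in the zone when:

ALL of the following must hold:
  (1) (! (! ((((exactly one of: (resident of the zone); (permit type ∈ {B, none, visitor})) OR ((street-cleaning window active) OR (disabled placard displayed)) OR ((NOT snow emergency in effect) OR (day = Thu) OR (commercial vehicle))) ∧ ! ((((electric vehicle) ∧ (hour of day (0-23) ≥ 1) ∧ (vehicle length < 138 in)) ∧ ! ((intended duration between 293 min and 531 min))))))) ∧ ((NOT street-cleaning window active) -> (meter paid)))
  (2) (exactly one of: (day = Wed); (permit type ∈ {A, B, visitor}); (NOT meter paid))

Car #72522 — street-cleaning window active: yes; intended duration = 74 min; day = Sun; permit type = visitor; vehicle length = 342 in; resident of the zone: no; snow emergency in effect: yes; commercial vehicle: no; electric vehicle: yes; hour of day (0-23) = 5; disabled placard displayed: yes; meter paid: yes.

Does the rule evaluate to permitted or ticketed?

Permitted

Atomic conditions:
  resident of the zone: no → false
  permit type ∈ {B, none, visitor}: visitor is in the set → true
  street-cleaning window active: yes → true
  disabled placard displayed: yes → true
  NOT snow emergency in effect: yes → false
  day = Thu: Sun == Thu is false
  commercial vehicle: no → false
  electric vehicle: yes → true
  hour of day (0-23) ≥ 1: 5 ≥ 1 is true
  vehicle length < 138 in: 342 < 138 is false
  intended duration between 293 min and 531 min: 74 in [293, 531] is false
  NOT street-cleaning window active: yes → false
  meter paid: yes → true
  day = Wed: Sun == Wed is false
  permit type ∈ {A, B, visitor}: visitor is in the set → true
  NOT meter paid: yes → false
Combine:
[1.1.1.1.1.1] exactly-one(false, true) = true
[1.1.1.1.1.2] true OR true = true
[1.1.1.1.1.3] false OR false OR false = false
[1.1.1.1.1] true OR true OR false = true
[1.1.1.1.2.1.1] true AND true AND false = false
[1.1.1.1.2.1.2] NOT false = true
[1.1.1.1.2.1] false AND true = false
[1.1.1.1.2] NOT false = true
[1.1.1.1] true AND true = true
[1.1.1] NOT true = false
[1.1] NOT false = true
[1.2] false → true (antecedent false ⇒ implication holds) = true
[1] true AND true = true
[2] exactly-one(false, true, false) = true
[root] true AND true = true
Overall: true → permitted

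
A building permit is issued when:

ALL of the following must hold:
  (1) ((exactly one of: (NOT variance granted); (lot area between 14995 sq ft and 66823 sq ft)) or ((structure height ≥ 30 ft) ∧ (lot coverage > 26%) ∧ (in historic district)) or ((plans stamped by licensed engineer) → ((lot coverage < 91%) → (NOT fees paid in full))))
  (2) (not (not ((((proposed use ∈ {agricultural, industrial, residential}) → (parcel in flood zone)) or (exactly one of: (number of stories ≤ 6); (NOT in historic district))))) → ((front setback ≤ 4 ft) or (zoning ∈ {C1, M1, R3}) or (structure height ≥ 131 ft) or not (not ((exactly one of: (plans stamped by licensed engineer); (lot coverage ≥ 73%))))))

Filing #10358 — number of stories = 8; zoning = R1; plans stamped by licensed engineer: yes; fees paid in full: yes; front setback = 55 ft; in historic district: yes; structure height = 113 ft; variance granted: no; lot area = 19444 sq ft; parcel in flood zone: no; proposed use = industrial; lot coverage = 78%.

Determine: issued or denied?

Issued

Atomic conditions:
  NOT variance granted: no → true
  lot area between 14995 sq ft and 66823 sq ft: 19444 in [14995, 66823] is true
  structure height ≥ 30 ft: 113 ≥ 30 is true
  lot coverage > 26%: 78 > 26 is true
  in historic district: yes → true
  plans stamped by licensed engineer: yes → true
  lot coverage < 91%: 78 < 91 is true
  NOT fees paid in full: yes → false
  proposed use ∈ {agricultural, industrial, residential}: industrial is in the set → true
  parcel in flood zone: no → false
  number of stories ≤ 6: 8 ≤ 6 is false
  NOT in historic district: yes → false
  front setback ≤ 4 ft: 55 ≤ 4 is false
  zoning ∈ {C1, M1, R3}: R1 is not in the set → false
  structure height ≥ 131 ft: 113 ≥ 131 is false
  lot coverage ≥ 73%: 78 ≥ 73 is true
Combine:
[1.1] exactly-one(true, true) = false
[1.2] true AND true AND true = true
[1.3.2] true → false = false
[1.3] true → false = false
[1] false OR true OR false = true
[2.1.1.1.1] true → false = false
[2.1.1.1.2] exactly-one(false, false) = false
[2.1.1.1] false OR false = false
[2.1.1] NOT false = true
[2.1] NOT true = false
[2.2.4.1.1] exactly-one(true, true) = false
[2.2.4.1] NOT false = true
[2.2.4] NOT true = false
[2.2] false OR false OR false OR false = false
[2] false → false (antecedent false ⇒ implication holds) = true
[root] true AND true = true
Overall: true → issued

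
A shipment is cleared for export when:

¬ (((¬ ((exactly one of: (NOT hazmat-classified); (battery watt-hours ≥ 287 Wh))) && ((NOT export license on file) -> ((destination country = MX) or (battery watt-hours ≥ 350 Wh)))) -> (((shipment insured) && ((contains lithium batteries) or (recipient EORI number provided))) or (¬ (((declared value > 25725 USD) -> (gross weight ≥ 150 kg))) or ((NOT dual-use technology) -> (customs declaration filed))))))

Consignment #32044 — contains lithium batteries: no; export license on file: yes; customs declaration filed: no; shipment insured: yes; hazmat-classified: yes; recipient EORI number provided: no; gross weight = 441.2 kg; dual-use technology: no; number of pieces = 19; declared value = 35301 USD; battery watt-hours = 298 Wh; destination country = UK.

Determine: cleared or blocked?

Atomic conditions:
  NOT hazmat-classified: yes → false
  battery watt-hours ≥ 287 Wh: 298 ≥ 287 is true
  NOT export license on file: yes → false
  destination country = MX: UK == MX is false
  battery watt-hours ≥ 350 Wh: 298 ≥ 350 is false
  shipment insured: yes → true
  contains lithium batteries: no → false
  recipient EORI number provided: no → false
  declared value > 25725 USD: 35301 > 25725 is true
  gross weight ≥ 150 kg: 441.2 ≥ 150 is true
  NOT dual-use technology: no → true
  customs declaration filed: no → false
Combine:
[1.1.1.1] exactly-one(false, true) = true
[1.1.1] NOT true = false
[1.1.2.2] false OR false = false
[1.1.2] false → false (antecedent false ⇒ implication holds) = true
[1.1] false AND true = false
[1.2.1.2] false OR false = false
[1.2.1] true AND false = false
[1.2.2.1.1] true → true = true
[1.2.2.1] NOT true = false
[1.2.2.2] true → false = false
[1.2.2] false OR false = false
[1.2] false OR false = false
[1] false → false (antecedent false ⇒ implication holds) = true
[root] NOT true = false
Overall: false → blocked

Blocked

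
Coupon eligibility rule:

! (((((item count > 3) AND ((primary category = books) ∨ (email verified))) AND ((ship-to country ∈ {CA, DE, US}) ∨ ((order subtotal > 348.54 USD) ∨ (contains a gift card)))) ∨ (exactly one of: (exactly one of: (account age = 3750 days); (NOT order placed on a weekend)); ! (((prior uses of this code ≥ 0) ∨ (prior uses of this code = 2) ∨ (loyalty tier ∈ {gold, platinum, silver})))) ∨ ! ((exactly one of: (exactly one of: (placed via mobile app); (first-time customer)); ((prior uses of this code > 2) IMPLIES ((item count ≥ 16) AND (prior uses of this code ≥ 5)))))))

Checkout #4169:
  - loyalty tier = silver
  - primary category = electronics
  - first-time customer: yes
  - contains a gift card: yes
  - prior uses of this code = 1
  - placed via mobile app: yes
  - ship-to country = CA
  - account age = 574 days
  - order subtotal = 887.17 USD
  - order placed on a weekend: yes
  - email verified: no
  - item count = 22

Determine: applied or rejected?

Applied

Atomic conditions:
  item count > 3: 22 > 3 is true
  primary category = books: electronics == books is false
  email verified: no → false
  ship-to country ∈ {CA, DE, US}: CA is in the set → true
  order subtotal > 348.54 USD: 887.17 > 348.54 is true
  contains a gift card: yes → true
  account age = 3750 days: 574 == 3750 is false
  NOT order placed on a weekend: yes → false
  prior uses of this code ≥ 0: 1 ≥ 0 is true
  prior uses of this code = 2: 1 == 2 is false
  loyalty tier ∈ {gold, platinum, silver}: silver is in the set → true
  placed via mobile app: yes → true
  first-time customer: yes → true
  prior uses of this code > 2: 1 > 2 is false
  item count ≥ 16: 22 ≥ 16 is true
  prior uses of this code ≥ 5: 1 ≥ 5 is false
Combine:
[1.1.1.2] false OR false = false
[1.1.1] true AND false = false
[1.1.2.2] true OR true = true
[1.1.2] true OR true = true
[1.1] false AND true = false
[1.2.1] exactly-one(false, false) = false
[1.2.2.1] true OR false OR true = true
[1.2.2] NOT true = false
[1.2] exactly-one(false, false) = false
[1.3.1.1] exactly-one(true, true) = false
[1.3.1.2.2] true AND false = false
[1.3.1.2] false → false (antecedent false ⇒ implication holds) = true
[1.3.1] exactly-one(false, true) = true
[1.3] NOT true = false
[1] false OR false OR false = false
[root] NOT false = true
Overall: true → applied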